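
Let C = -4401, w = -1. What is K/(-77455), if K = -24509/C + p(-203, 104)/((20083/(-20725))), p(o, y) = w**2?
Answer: -401003522/6845882094765 ≈ -5.8576e-5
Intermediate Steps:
p(o, y) = 1 (p(o, y) = (-1)**2 = 1)
K = 401003522/88385283 (K = -24509/(-4401) + 1/(20083/(-20725)) = -24509*(-1/4401) + 1/(20083*(-1/20725)) = 24509/4401 + 1/(-20083/20725) = 24509/4401 + 1*(-20725/20083) = 24509/4401 - 20725/20083 = 401003522/88385283 ≈ 4.5370)
K/(-77455) = (401003522/88385283)/(-77455) = (401003522/88385283)*(-1/77455) = -401003522/6845882094765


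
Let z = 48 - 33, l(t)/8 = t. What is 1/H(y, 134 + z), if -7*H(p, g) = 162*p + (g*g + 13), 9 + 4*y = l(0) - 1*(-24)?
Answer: -14/45643 ≈ -0.00030673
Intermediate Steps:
l(t) = 8*t
z = 15
y = 15/4 (y = -9/4 + (8*0 - 1*(-24))/4 = -9/4 + (0 + 24)/4 = -9/4 + (1/4)*24 = -9/4 + 6 = 15/4 ≈ 3.7500)
H(p, g) = -13/7 - 162*p/7 - g**2/7 (H(p, g) = -(162*p + (g*g + 13))/7 = -(162*p + (g**2 + 13))/7 = -(162*p + (13 + g**2))/7 = -(13 + g**2 + 162*p)/7 = -13/7 - 162*p/7 - g**2/7)
1/H(y, 134 + z) = 1/(-13/7 - 162/7*15/4 - (134 + 15)**2/7) = 1/(-13/7 - 1215/14 - 1/7*149**2) = 1/(-13/7 - 1215/14 - 1/7*22201) = 1/(-13/7 - 1215/14 - 22201/7) = 1/(-45643/14) = -14/45643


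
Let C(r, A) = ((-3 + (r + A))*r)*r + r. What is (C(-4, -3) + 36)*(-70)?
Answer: 8960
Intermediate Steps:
C(r, A) = r + r²*(-3 + A + r) (C(r, A) = ((-3 + (A + r))*r)*r + r = ((-3 + A + r)*r)*r + r = (r*(-3 + A + r))*r + r = r²*(-3 + A + r) + r = r + r²*(-3 + A + r))
(C(-4, -3) + 36)*(-70) = (-4*(1 + (-4)² - 3*(-4) - 3*(-4)) + 36)*(-70) = (-4*(1 + 16 + 12 + 12) + 36)*(-70) = (-4*41 + 36)*(-70) = (-164 + 36)*(-70) = -128*(-70) = 8960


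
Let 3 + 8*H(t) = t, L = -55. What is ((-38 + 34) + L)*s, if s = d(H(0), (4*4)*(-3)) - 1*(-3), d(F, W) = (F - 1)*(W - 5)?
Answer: -35813/8 ≈ -4476.6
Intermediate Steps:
H(t) = -3/8 + t/8
d(F, W) = (-1 + F)*(-5 + W)
s = 607/8 (s = (5 - 4*4*(-3) - 5*(-3/8 + (1/8)*0) + (-3/8 + (1/8)*0)*((4*4)*(-3))) - 1*(-3) = (5 - 16*(-3) - 5*(-3/8 + 0) + (-3/8 + 0)*(16*(-3))) + 3 = (5 - 1*(-48) - 5*(-3/8) - 3/8*(-48)) + 3 = (5 + 48 + 15/8 + 18) + 3 = 583/8 + 3 = 607/8 ≈ 75.875)
((-38 + 34) + L)*s = ((-38 + 34) - 55)*(607/8) = (-4 - 55)*(607/8) = -59*607/8 = -35813/8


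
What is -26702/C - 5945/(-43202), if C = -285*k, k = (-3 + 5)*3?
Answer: 581872877/36937710 ≈ 15.753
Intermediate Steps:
k = 6 (k = 2*3 = 6)
C = -1710 (C = -285*6 = -1710)
-26702/C - 5945/(-43202) = -26702/(-1710) - 5945/(-43202) = -26702*(-1/1710) - 5945*(-1/43202) = 13351/855 + 5945/43202 = 581872877/36937710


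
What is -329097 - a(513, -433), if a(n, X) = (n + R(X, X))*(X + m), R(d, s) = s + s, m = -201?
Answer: -552899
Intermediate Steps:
R(d, s) = 2*s
a(n, X) = (-201 + X)*(n + 2*X) (a(n, X) = (n + 2*X)*(X - 201) = (n + 2*X)*(-201 + X) = (-201 + X)*(n + 2*X))
-329097 - a(513, -433) = -329097 - (-402*(-433) - 201*513 + 2*(-433)² - 433*513) = -329097 - (174066 - 103113 + 2*187489 - 222129) = -329097 - (174066 - 103113 + 374978 - 222129) = -329097 - 1*223802 = -329097 - 223802 = -552899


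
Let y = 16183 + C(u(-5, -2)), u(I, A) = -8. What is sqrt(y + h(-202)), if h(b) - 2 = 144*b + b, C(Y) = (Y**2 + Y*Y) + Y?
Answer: 7*I*sqrt(265) ≈ 113.95*I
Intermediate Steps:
C(Y) = Y + 2*Y**2 (C(Y) = (Y**2 + Y**2) + Y = 2*Y**2 + Y = Y + 2*Y**2)
h(b) = 2 + 145*b (h(b) = 2 + (144*b + b) = 2 + 145*b)
y = 16303 (y = 16183 - 8*(1 + 2*(-8)) = 16183 - 8*(1 - 16) = 16183 - 8*(-15) = 16183 + 120 = 16303)
sqrt(y + h(-202)) = sqrt(16303 + (2 + 145*(-202))) = sqrt(16303 + (2 - 29290)) = sqrt(16303 - 29288) = sqrt(-12985) = 7*I*sqrt(265)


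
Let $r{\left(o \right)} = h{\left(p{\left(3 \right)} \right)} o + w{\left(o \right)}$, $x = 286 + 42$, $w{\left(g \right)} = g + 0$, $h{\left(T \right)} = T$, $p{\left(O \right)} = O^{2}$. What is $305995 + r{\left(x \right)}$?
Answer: $309275$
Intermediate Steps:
$w{\left(g \right)} = g$
$x = 328$
$r{\left(o \right)} = 10 o$ ($r{\left(o \right)} = 3^{2} o + o = 9 o + o = 10 o$)
$305995 + r{\left(x \right)} = 305995 + 10 \cdot 328 = 305995 + 3280 = 309275$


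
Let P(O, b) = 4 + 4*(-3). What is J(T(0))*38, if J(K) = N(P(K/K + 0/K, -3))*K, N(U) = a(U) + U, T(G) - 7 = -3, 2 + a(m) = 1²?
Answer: -1368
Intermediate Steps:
P(O, b) = -8 (P(O, b) = 4 - 12 = -8)
a(m) = -1 (a(m) = -2 + 1² = -2 + 1 = -1)
T(G) = 4 (T(G) = 7 - 3 = 4)
N(U) = -1 + U
J(K) = -9*K (J(K) = (-1 - 8)*K = -9*K)
J(T(0))*38 = -9*4*38 = -36*38 = -1368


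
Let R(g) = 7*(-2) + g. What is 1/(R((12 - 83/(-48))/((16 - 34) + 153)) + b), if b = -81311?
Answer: -6480/526985341 ≈ -1.2296e-5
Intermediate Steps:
R(g) = -14 + g
1/(R((12 - 83/(-48))/((16 - 34) + 153)) + b) = 1/((-14 + (12 - 83/(-48))/((16 - 34) + 153)) - 81311) = 1/((-14 + (12 - 83*(-1/48))/(-18 + 153)) - 81311) = 1/((-14 + (12 + 83/48)/135) - 81311) = 1/((-14 + (659/48)*(1/135)) - 81311) = 1/((-14 + 659/6480) - 81311) = 1/(-90061/6480 - 81311) = 1/(-526985341/6480) = -6480/526985341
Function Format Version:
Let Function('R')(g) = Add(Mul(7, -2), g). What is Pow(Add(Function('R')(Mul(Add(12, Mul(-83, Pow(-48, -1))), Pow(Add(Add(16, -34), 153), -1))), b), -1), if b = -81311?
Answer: Rational(-6480, 526985341) ≈ -1.2296e-5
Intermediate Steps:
Function('R')(g) = Add(-14, g)
Pow(Add(Function('R')(Mul(Add(12, Mul(-83, Pow(-48, -1))), Pow(Add(Add(16, -34), 153), -1))), b), -1) = Pow(Add(Add(-14, Mul(Add(12, Mul(-83, Pow(-48, -1))), Pow(Add(Add(16, -34), 153), -1))), -81311), -1) = Pow(Add(Add(-14, Mul(Add(12, Mul(-83, Rational(-1, 48))), Pow(Add(-18, 153), -1))), -81311), -1) = Pow(Add(Add(-14, Mul(Add(12, Rational(83, 48)), Pow(135, -1))), -81311), -1) = Pow(Add(Add(-14, Mul(Rational(659, 48), Rational(1, 135))), -81311), -1) = Pow(Add(Add(-14, Rational(659, 6480)), -81311), -1) = Pow(Add(Rational(-90061, 6480), -81311), -1) = Pow(Rational(-526985341, 6480), -1) = Rational(-6480, 526985341)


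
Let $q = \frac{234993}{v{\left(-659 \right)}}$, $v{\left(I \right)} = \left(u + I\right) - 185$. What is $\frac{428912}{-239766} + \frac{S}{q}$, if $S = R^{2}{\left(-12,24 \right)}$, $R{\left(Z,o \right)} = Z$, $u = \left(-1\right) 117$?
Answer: $- \frac{22328515960}{9390555273} \approx -2.3778$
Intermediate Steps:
$u = -117$
$S = 144$ ($S = \left(-12\right)^{2} = 144$)
$v{\left(I \right)} = -302 + I$ ($v{\left(I \right)} = \left(-117 + I\right) - 185 = -302 + I$)
$q = - \frac{234993}{961}$ ($q = \frac{234993}{-302 - 659} = \frac{234993}{-961} = 234993 \left(- \frac{1}{961}\right) = - \frac{234993}{961} \approx -244.53$)
$\frac{428912}{-239766} + \frac{S}{q} = \frac{428912}{-239766} + \frac{144}{- \frac{234993}{961}} = 428912 \left(- \frac{1}{239766}\right) + 144 \left(- \frac{961}{234993}\right) = - \frac{214456}{119883} - \frac{46128}{78331} = - \frac{22328515960}{9390555273}$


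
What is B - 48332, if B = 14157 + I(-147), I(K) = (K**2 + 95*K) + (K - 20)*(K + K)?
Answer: 22567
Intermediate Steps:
I(K) = K**2 + 95*K + 2*K*(-20 + K) (I(K) = (K**2 + 95*K) + (-20 + K)*(2*K) = (K**2 + 95*K) + 2*K*(-20 + K) = K**2 + 95*K + 2*K*(-20 + K))
B = 70899 (B = 14157 - 147*(55 + 3*(-147)) = 14157 - 147*(55 - 441) = 14157 - 147*(-386) = 14157 + 56742 = 70899)
B - 48332 = 70899 - 48332 = 22567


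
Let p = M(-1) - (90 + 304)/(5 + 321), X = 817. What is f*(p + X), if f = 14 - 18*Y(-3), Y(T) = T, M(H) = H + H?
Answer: 9020064/163 ≈ 55338.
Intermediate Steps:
M(H) = 2*H
f = 68 (f = 14 - 18*(-3) = 14 + 54 = 68)
p = -523/163 (p = 2*(-1) - (90 + 304)/(5 + 321) = -2 - 394/326 = -2 - 1*197/163 = -2 - 197/163 = -523/163 ≈ -3.2086)
f*(p + X) = 68*(-523/163 + 817) = 68*(132648/163) = 9020064/163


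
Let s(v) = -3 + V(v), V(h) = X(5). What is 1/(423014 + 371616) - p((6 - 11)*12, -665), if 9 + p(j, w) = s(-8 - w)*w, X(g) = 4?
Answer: 535580621/794630 ≈ 674.00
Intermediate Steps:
V(h) = 4
s(v) = 1 (s(v) = -3 + 4 = 1)
p(j, w) = -9 + w (p(j, w) = -9 + 1*w = -9 + w)
1/(423014 + 371616) - p((6 - 11)*12, -665) = 1/(423014 + 371616) - (-9 - 665) = 1/794630 - 1*(-674) = 1/794630 + 674 = 535580621/794630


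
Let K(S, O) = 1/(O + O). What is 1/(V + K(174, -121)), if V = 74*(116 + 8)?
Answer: 242/2220591 ≈ 0.00010898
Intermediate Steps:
V = 9176 (V = 74*124 = 9176)
K(S, O) = 1/(2*O)
1/(V + K(174, -121)) = 1/(9176 + (1/2)/(-121)) = 1/(9176 + (1/2)*(-1/121)) = 1/(9176 - 1/242) = 1/(2220591/242) = 242/2220591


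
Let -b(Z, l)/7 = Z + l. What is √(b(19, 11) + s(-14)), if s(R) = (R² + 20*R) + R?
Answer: 2*I*√77 ≈ 17.55*I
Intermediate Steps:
b(Z, l) = -7*Z - 7*l (b(Z, l) = -7*(Z + l) = -7*Z - 7*l)
s(R) = R² + 21*R
√(b(19, 11) + s(-14)) = √((-7*19 - 7*11) - 14*(21 - 14)) = √((-133 - 77) - 14*7) = √(-210 - 98) = √(-308) = 2*I*√77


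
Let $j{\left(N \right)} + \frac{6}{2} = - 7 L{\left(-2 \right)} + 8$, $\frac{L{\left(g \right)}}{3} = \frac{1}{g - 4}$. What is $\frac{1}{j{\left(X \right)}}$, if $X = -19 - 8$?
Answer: $\frac{2}{17} \approx 0.11765$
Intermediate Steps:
$L{\left(g \right)} = \frac{3}{-4 + g}$ ($L{\left(g \right)} = \frac{3}{g - 4} = \frac{3}{-4 + g}$)
$X = -27$
$j{\left(N \right)} = \frac{17}{2}$ ($j{\left(N \right)} = -3 + \left(- 7 \frac{3}{-4 - 2} + 8\right) = -3 + \left(- 7 \frac{3}{-6} + 8\right) = -3 + \left(- 7 \cdot 3 \left(- \frac{1}{6}\right) + 8\right) = -3 + \left(\left(-7\right) \left(- \frac{1}{2}\right) + 8\right) = -3 + \left(\frac{7}{2} + 8\right) = -3 + \frac{23}{2} = \frac{17}{2}$)
$\frac{1}{j{\left(X \right)}} = \frac{1}{\frac{17}{2}} = \frac{2}{17}$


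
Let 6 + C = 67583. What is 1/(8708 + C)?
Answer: 1/76285 ≈ 1.3109e-5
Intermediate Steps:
C = 67577 (C = -6 + 67583 = 67577)
1/(8708 + C) = 1/(8708 + 67577) = 1/76285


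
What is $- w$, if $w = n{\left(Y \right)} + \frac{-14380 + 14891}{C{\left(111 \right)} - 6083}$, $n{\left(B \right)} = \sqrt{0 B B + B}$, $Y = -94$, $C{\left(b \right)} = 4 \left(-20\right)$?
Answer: $\frac{511}{6163} - i \sqrt{94} \approx 0.082914 - 9.6954 i$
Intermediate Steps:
$C{\left(b \right)} = -80$
$n{\left(B \right)} = \sqrt{B}$ ($n{\left(B \right)} = \sqrt{0 B + B} = \sqrt{0 + B} = \sqrt{B}$)
$w = - \frac{511}{6163} + i \sqrt{94}$ ($w = \sqrt{-94} + \frac{-14380 + 14891}{-80 - 6083} = i \sqrt{94} + \frac{511}{-6163} = i \sqrt{94} + 511 \left(- \frac{1}{6163}\right) = i \sqrt{94} - \frac{511}{6163} = - \frac{511}{6163} + i \sqrt{94} \approx -0.082914 + 9.6954 i$)
$- w = - (- \frac{511}{6163} + i \sqrt{94}) = \frac{511}{6163} - i \sqrt{94}$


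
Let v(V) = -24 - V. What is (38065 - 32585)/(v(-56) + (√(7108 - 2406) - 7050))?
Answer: -19229320/24623811 - 2740*√4702/24623811 ≈ -0.78855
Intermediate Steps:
(38065 - 32585)/(v(-56) + (√(7108 - 2406) - 7050)) = (38065 - 32585)/((-24 - 1*(-56)) + (√(7108 - 2406) - 7050)) = 5480/((-24 + 56) + (√4702 - 7050)) = 5480/(32 + (-7050 + √4702)) = 5480/(-7018 + √4702)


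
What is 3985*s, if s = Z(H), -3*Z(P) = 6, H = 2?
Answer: -7970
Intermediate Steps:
Z(P) = -2 (Z(P) = -1/3*6 = -2)
s = -2
3985*s = 3985*(-2) = -7970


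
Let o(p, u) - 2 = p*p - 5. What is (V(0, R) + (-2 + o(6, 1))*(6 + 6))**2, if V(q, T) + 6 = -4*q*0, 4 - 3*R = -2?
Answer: 133956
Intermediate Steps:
R = 2 (R = 4/3 - 1/3*(-2) = 4/3 + 2/3 = 2)
o(p, u) = -3 + p**2 (o(p, u) = 2 + (p*p - 5) = 2 + (p**2 - 5) = 2 + (-5 + p**2) = -3 + p**2)
V(q, T) = -6 (V(q, T) = -6 - 4*q*0 = -6 + 0 = -6)
(V(0, R) + (-2 + o(6, 1))*(6 + 6))**2 = (-6 + (-2 + (-3 + 6**2))*(6 + 6))**2 = (-6 + (-2 + (-3 + 36))*12)**2 = (-6 + (-2 + 33)*12)**2 = (-6 + 31*12)**2 = (-6 + 372)**2 = 366**2 = 133956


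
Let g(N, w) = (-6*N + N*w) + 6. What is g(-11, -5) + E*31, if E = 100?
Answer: 3227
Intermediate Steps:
g(N, w) = 6 - 6*N + N*w
g(-11, -5) + E*31 = (6 - 6*(-11) - 11*(-5)) + 100*31 = (6 + 66 + 55) + 3100 = 127 + 3100 = 3227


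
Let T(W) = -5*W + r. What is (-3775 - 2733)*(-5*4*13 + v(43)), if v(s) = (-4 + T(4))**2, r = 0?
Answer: -2056528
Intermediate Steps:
T(W) = -5*W (T(W) = -5*W + 0 = -5*W)
v(s) = 576 (v(s) = (-4 - 5*4)**2 = (-4 - 20)**2 = (-24)**2 = 576)
(-3775 - 2733)*(-5*4*13 + v(43)) = (-3775 - 2733)*(-5*4*13 + 576) = -6508*(-20*13 + 576) = -6508*(-260 + 576) = -6508*316 = -2056528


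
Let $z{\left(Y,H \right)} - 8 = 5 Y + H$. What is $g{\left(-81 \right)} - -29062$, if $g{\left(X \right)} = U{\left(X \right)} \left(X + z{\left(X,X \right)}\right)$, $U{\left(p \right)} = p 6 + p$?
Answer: $346015$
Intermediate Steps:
$z{\left(Y,H \right)} = 8 + H + 5 Y$ ($z{\left(Y,H \right)} = 8 + \left(5 Y + H\right) = 8 + \left(H + 5 Y\right) = 8 + H + 5 Y$)
$U{\left(p \right)} = 7 p$ ($U{\left(p \right)} = 6 p + p = 7 p$)
$g{\left(X \right)} = 7 X \left(8 + 7 X\right)$ ($g{\left(X \right)} = 7 X \left(X + \left(8 + X + 5 X\right)\right) = 7 X \left(X + \left(8 + 6 X\right)\right) = 7 X \left(8 + 7 X\right)$)
$g{\left(-81 \right)} - -29062 = 7 \left(-81\right) \left(8 + 7 \left(-81\right)\right) - -29062 = 7 \left(-81\right) \left(8 - 567\right) + 29062 = 7 \left(-81\right) \left(-559\right) + 29062 = 316953 + 29062 = 346015$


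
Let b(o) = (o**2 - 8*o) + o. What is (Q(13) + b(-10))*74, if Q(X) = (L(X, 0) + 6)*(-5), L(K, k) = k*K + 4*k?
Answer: 10360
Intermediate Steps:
b(o) = o**2 - 7*o
L(K, k) = 4*k + K*k (L(K, k) = K*k + 4*k = 4*k + K*k)
Q(X) = -30 (Q(X) = (0*(4 + X) + 6)*(-5) = (0 + 6)*(-5) = 6*(-5) = -30)
(Q(13) + b(-10))*74 = (-30 - 10*(-7 - 10))*74 = (-30 - 10*(-17))*74 = (-30 + 170)*74 = 140*74 = 10360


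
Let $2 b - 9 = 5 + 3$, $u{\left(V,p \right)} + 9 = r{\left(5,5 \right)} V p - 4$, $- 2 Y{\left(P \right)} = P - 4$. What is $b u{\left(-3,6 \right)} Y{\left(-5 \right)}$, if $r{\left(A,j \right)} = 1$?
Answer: $- \frac{4743}{4} \approx -1185.8$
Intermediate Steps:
$Y{\left(P \right)} = 2 - \frac{P}{2}$ ($Y{\left(P \right)} = - \frac{P - 4}{2} = - \frac{-4 + P}{2} = 2 - \frac{P}{2}$)
$u{\left(V,p \right)} = -13 + V p$ ($u{\left(V,p \right)} = -9 + \left(1 V p - 4\right) = -9 + \left(V p - 4\right) = -9 + \left(-4 + V p\right) = -13 + V p$)
$b = \frac{17}{2}$ ($b = \frac{9}{2} + \frac{5 + 3}{2} = \frac{9}{2} + \frac{1}{2} \cdot 8 = \frac{9}{2} + 4 = \frac{17}{2} \approx 8.5$)
$b u{\left(-3,6 \right)} Y{\left(-5 \right)} = \frac{17 \left(-13 - 18\right)}{2} \left(2 - - \frac{5}{2}\right) = \frac{17 \left(-13 - 18\right)}{2} \left(2 + \frac{5}{2}\right) = \frac{17}{2} \left(-31\right) \frac{9}{2} = \left(- \frac{527}{2}\right) \frac{9}{2} = - \frac{4743}{4}$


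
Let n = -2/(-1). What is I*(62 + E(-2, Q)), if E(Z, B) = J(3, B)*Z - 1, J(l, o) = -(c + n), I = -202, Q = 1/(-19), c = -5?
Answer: -11110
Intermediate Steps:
n = 2 (n = -2*(-1) = 2)
Q = -1/19 ≈ -0.052632
J(l, o) = 3 (J(l, o) = -(-5 + 2) = -1*(-3) = 3)
E(Z, B) = -1 + 3*Z (E(Z, B) = 3*Z - 1 = -1 + 3*Z)
I*(62 + E(-2, Q)) = -202*(62 + (-1 + 3*(-2))) = -202*(62 + (-1 - 6)) = -202*(62 - 7) = -202*55 = -11110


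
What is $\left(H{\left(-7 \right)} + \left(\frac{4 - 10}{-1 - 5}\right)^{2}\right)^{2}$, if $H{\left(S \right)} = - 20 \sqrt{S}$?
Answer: $\left(1 - 20 i \sqrt{7}\right)^{2} \approx -2799.0 - 105.83 i$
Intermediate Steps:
$\left(H{\left(-7 \right)} + \left(\frac{4 - 10}{-1 - 5}\right)^{2}\right)^{2} = \left(- 20 \sqrt{-7} + \left(\frac{4 - 10}{-1 - 5}\right)^{2}\right)^{2} = \left(- 20 i \sqrt{7} + \left(- \frac{6}{-6}\right)^{2}\right)^{2} = \left(- 20 i \sqrt{7} + \left(\left(-6\right) \left(- \frac{1}{6}\right)\right)^{2}\right)^{2} = \left(- 20 i \sqrt{7} + 1^{2}\right)^{2} = \left(- 20 i \sqrt{7} + 1\right)^{2} = \left(1 - 20 i \sqrt{7}\right)^{2}$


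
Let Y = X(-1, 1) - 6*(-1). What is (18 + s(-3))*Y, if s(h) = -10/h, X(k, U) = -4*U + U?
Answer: 64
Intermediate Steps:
X(k, U) = -3*U
Y = 3 (Y = -3*1 - 6*(-1) = -3 + 6 = 3)
(18 + s(-3))*Y = (18 - 10/(-3))*3 = (18 - 10*(-⅓))*3 = (18 + 10/3)*3 = (64/3)*3 = 64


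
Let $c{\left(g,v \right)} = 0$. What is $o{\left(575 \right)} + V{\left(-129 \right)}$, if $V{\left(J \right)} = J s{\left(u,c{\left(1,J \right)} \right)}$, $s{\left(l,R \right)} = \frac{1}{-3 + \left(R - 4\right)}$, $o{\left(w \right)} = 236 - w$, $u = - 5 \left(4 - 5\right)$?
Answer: $- \frac{2244}{7} \approx -320.57$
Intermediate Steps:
$u = 5$ ($u = \left(-5\right) \left(-1\right) = 5$)
$s{\left(l,R \right)} = \frac{1}{-7 + R}$ ($s{\left(l,R \right)} = \frac{1}{-3 + \left(-4 + R\right)} = \frac{1}{-7 + R}$)
$V{\left(J \right)} = - \frac{J}{7}$ ($V{\left(J \right)} = \frac{J}{-7 + 0} = \frac{J}{-7} = J \left(- \frac{1}{7}\right) = - \frac{J}{7}$)
$o{\left(575 \right)} + V{\left(-129 \right)} = \left(236 - 575\right) - - \frac{129}{7} = \left(236 - 575\right) + \frac{129}{7} = -339 + \frac{129}{7} = - \frac{2244}{7}$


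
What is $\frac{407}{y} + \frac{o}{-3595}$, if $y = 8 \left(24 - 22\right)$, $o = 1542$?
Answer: $\frac{1438493}{57520} \approx 25.009$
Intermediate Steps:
$y = 16$ ($y = 8 \cdot 2 = 16$)
$\frac{407}{y} + \frac{o}{-3595} = \frac{407}{16} + \frac{1542}{-3595} = 407 \cdot \frac{1}{16} + 1542 \left(- \frac{1}{3595}\right) = \frac{407}{16} - \frac{1542}{3595} = \frac{1438493}{57520}$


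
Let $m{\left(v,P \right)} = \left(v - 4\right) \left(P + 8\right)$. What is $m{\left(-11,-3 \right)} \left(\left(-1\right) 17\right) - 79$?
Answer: $1196$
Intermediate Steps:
$m{\left(v,P \right)} = \left(-4 + v\right) \left(8 + P\right)$
$m{\left(-11,-3 \right)} \left(\left(-1\right) 17\right) - 79 = \left(-32 - -12 + 8 \left(-11\right) - -33\right) \left(\left(-1\right) 17\right) - 79 = \left(-32 + 12 - 88 + 33\right) \left(-17\right) - 79 = \left(-75\right) \left(-17\right) - 79 = 1275 - 79 = 1196$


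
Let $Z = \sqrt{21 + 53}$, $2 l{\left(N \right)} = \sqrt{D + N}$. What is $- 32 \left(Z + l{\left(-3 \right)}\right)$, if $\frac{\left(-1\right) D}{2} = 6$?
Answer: $- 32 \sqrt{74} - 16 i \sqrt{15} \approx -275.27 - 61.968 i$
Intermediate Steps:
$D = -12$ ($D = \left(-2\right) 6 = -12$)
$l{\left(N \right)} = \frac{\sqrt{-12 + N}}{2}$
$Z = \sqrt{74} \approx 8.6023$
$- 32 \left(Z + l{\left(-3 \right)}\right) = - 32 \left(\sqrt{74} + \frac{\sqrt{-12 - 3}}{2}\right) = - 32 \left(\sqrt{74} + \frac{\sqrt{-15}}{2}\right) = - 32 \left(\sqrt{74} + \frac{i \sqrt{15}}{2}\right) = - 32 \sqrt{74} - 16 i \sqrt{15}$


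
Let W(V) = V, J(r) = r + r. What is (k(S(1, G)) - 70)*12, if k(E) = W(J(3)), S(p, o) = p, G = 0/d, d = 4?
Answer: -768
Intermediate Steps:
G = 0 (G = 0/4 = 0*(¼) = 0)
J(r) = 2*r
k(E) = 6 (k(E) = 2*3 = 6)
(k(S(1, G)) - 70)*12 = (6 - 70)*12 = -64*12 = -768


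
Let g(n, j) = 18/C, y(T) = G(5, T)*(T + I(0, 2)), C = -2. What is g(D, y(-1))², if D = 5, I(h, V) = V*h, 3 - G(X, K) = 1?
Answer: 81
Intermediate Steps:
G(X, K) = 2 (G(X, K) = 3 - 1*1 = 3 - 1 = 2)
y(T) = 2*T (y(T) = 2*(T + 2*0) = 2*(T + 0) = 2*T)
g(n, j) = -9 (g(n, j) = 18/(-2) = 18*(-½) = -9)
g(D, y(-1))² = (-9)² = 81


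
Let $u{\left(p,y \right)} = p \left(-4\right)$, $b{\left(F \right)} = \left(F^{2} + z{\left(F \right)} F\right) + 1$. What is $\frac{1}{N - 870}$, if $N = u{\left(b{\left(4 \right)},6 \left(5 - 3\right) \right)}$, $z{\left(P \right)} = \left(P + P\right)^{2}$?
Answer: $- \frac{1}{1962} \approx -0.00050968$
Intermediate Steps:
$z{\left(P \right)} = 4 P^{2}$ ($z{\left(P \right)} = \left(2 P\right)^{2} = 4 P^{2}$)
$b{\left(F \right)} = 1 + F^{2} + 4 F^{3}$ ($b{\left(F \right)} = \left(F^{2} + 4 F^{2} F\right) + 1 = \left(F^{2} + 4 F^{3}\right) + 1 = 1 + F^{2} + 4 F^{3}$)
$u{\left(p,y \right)} = - 4 p$
$N = -1092$ ($N = - 4 \left(1 + 4^{2} + 4 \cdot 4^{3}\right) = - 4 \left(1 + 16 + 4 \cdot 64\right) = - 4 \left(1 + 16 + 256\right) = \left(-4\right) 273 = -1092$)
$\frac{1}{N - 870} = \frac{1}{-1092 - 870} = \frac{1}{-1962} = - \frac{1}{1962}$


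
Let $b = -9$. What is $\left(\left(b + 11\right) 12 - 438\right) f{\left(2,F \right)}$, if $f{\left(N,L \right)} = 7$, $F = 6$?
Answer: $-2898$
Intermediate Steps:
$\left(\left(b + 11\right) 12 - 438\right) f{\left(2,F \right)} = \left(\left(-9 + 11\right) 12 - 438\right) 7 = \left(2 \cdot 12 - 438\right) 7 = \left(24 - 438\right) 7 = \left(-414\right) 7 = -2898$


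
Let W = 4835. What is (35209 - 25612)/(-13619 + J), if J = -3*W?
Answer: -9597/28124 ≈ -0.34124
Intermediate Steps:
J = -14505 (J = -3*4835 = -14505)
(35209 - 25612)/(-13619 + J) = (35209 - 25612)/(-13619 - 14505) = 9597/(-28124) = 9597*(-1/28124) = -9597/28124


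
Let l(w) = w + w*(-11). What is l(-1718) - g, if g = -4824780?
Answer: 4841960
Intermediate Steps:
l(w) = -10*w (l(w) = w - 11*w = -10*w)
l(-1718) - g = -10*(-1718) - 1*(-4824780) = 17180 + 4824780 = 4841960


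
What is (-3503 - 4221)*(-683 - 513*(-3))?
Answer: -6611744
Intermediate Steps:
(-3503 - 4221)*(-683 - 513*(-3)) = -7724*(-683 + 1539) = -7724*856 = -6611744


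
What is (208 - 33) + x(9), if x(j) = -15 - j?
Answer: 151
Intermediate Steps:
(208 - 33) + x(9) = (208 - 33) + (-15 - 1*9) = 175 + (-15 - 9) = 175 - 24 = 151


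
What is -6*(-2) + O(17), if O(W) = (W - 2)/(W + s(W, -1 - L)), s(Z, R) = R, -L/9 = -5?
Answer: 333/29 ≈ 11.483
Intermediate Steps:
L = 45 (L = -9*(-5) = 45)
O(W) = (-2 + W)/(-46 + W) (O(W) = (W - 2)/(W + (-1 - 1*45)) = (-2 + W)/(W + (-1 - 45)) = (-2 + W)/(W - 46) = (-2 + W)/(-46 + W))
-6*(-2) + O(17) = -6*(-2) + (-2 + 17)/(-46 + 17) = 12 + 15/(-29) = 12 - 1/29*15 = 12 - 15/29 = 333/29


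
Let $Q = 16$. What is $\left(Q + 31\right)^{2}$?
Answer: $2209$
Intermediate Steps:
$\left(Q + 31\right)^{2} = \left(16 + 31\right)^{2} = 47^{2} = 2209$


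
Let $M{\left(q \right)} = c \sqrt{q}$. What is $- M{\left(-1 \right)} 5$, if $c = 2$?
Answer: $- 10 i \approx - 10.0 i$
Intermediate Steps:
$M{\left(q \right)} = 2 \sqrt{q}$
$- M{\left(-1 \right)} 5 = - 2 \sqrt{-1} \cdot 5 = - 2 i 5 = - 10 i$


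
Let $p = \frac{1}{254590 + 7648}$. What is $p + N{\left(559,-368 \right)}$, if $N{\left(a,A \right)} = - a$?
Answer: $- \frac{146591041}{262238} \approx -559.0$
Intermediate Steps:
$p = \frac{1}{262238} \approx 3.8133 \cdot 10^{-6}$
$p + N{\left(559,-368 \right)} = \frac{1}{262238} - 559 = - \frac{146591041}{262238}$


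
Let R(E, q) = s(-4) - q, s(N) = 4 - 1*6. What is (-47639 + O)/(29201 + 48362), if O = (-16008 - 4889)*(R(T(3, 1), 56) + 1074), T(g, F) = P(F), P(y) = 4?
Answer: -21278991/77563 ≈ -274.34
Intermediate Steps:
s(N) = -2 (s(N) = 4 - 6 = -2)
T(g, F) = 4
R(E, q) = -2 - q
O = -21231352 (O = (-16008 - 4889)*((-2 - 1*56) + 1074) = -20897*((-2 - 56) + 1074) = -20897*(-58 + 1074) = -20897*1016 = -21231352)
(-47639 + O)/(29201 + 48362) = (-47639 - 21231352)/(29201 + 48362) = -21278991/77563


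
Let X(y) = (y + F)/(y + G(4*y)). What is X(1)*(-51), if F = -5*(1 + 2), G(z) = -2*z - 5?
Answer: -119/2 ≈ -59.500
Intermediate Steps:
G(z) = -5 - 2*z
F = -15 (F = -5*3 = -15)
X(y) = (-15 + y)/(-5 - 7*y) (X(y) = (y - 15)/(y + (-5 - 8*y)) = (-15 + y)/(y + (-5 - 8*y)) = (-15 + y)/(-5 - 7*y))
X(1)*(-51) = ((15 - 1*1)/(5 + 7*1))*(-51) = ((15 - 1)/(5 + 7))*(-51) = (14/12)*(-51) = ((1/12)*14)*(-51) = (7/6)*(-51) = -119/2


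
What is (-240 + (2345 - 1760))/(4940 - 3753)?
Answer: 345/1187 ≈ 0.29065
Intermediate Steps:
(-240 + (2345 - 1760))/(4940 - 3753) = (-240 + 585)/1187 = 345*(1/1187) = 345/1187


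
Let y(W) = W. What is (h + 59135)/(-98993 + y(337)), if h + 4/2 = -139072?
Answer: 79939/98656 ≈ 0.81028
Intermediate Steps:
h = -139074 (h = -2 - 139072 = -139074)
(h + 59135)/(-98993 + y(337)) = (-139074 + 59135)/(-98993 + 337) = -79939/(-98656) = -79939*(-1/98656) = 79939/98656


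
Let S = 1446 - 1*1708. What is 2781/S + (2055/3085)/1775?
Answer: -3045573993/286935850 ≈ -10.614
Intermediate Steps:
S = -262 (S = 1446 - 1708 = -262)
2781/S + (2055/3085)/1775 = 2781/(-262) + (2055/3085)/1775 = 2781*(-1/262) + (2055*(1/3085))*(1/1775) = -2781/262 + (411/617)*(1/1775) = -2781/262 + 411/1095175 = -3045573993/286935850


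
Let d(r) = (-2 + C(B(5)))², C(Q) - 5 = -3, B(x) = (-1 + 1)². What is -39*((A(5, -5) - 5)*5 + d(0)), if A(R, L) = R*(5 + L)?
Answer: 975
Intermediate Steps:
B(x) = 0 (B(x) = 0² = 0)
C(Q) = 2 (C(Q) = 5 - 3 = 2)
d(r) = 0 (d(r) = (-2 + 2)² = 0² = 0)
-39*((A(5, -5) - 5)*5 + d(0)) = -39*((5*(5 - 5) - 5)*5 + 0) = -39*((5*0 - 5)*5 + 0) = -39*((0 - 5)*5 + 0) = -39*(-5*5 + 0) = -39*(-25 + 0) = -39*(-25) = 975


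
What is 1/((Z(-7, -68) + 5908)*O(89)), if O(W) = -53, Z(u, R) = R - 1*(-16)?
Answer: -1/310368 ≈ -3.2220e-6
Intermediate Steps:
Z(u, R) = 16 + R (Z(u, R) = R + 16 = 16 + R)
1/((Z(-7, -68) + 5908)*O(89)) = 1/(((16 - 68) + 5908)*(-53)) = -1/53/(-52 + 5908) = -1/53/5856 = (1/5856)*(-1/53) = -1/310368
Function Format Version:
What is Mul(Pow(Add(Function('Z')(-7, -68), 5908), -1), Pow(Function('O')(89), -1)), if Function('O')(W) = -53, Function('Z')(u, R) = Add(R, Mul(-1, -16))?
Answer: Rational(-1, 310368) ≈ -3.2220e-6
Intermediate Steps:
Function('Z')(u, R) = Add(16, R) (Function('Z')(u, R) = Add(R, 16) = Add(16, R))
Mul(Pow(Add(Function('Z')(-7, -68), 5908), -1), Pow(Function('O')(89), -1)) = Mul(Pow(Add(Add(16, -68), 5908), -1), Pow(-53, -1)) = Mul(Pow(Add(-52, 5908), -1), Rational(-1, 53)) = Mul(Pow(5856, -1), Rational(-1, 53)) = Mul(Rational(1, 5856), Rational(-1, 53)) = Rational(-1, 310368)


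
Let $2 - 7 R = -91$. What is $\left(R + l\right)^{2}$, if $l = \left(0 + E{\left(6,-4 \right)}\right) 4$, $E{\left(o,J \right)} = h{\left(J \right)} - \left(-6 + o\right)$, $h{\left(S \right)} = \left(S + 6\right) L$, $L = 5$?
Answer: $\frac{139129}{49} \approx 2839.4$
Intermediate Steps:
$R = \frac{93}{7}$ ($R = \frac{2}{7} - -13 = \frac{2}{7} + 13 = \frac{93}{7} \approx 13.286$)
$h{\left(S \right)} = 30 + 5 S$ ($h{\left(S \right)} = \left(S + 6\right) 5 = \left(6 + S\right) 5 = 30 + 5 S$)
$E{\left(o,J \right)} = 36 - o + 5 J$ ($E{\left(o,J \right)} = \left(30 + 5 J\right) - \left(-6 + o\right) = 36 - o + 5 J$)
$l = 40$ ($l = \left(0 + \left(36 - 6 + 5 \left(-4\right)\right)\right) 4 = \left(0 - -10\right) 4 = \left(0 + 10\right) 4 = 10 \cdot 4 = 40$)
$\left(R + l\right)^{2} = \left(\frac{93}{7} + 40\right)^{2} = \left(\frac{373}{7}\right)^{2} = \frac{139129}{49}$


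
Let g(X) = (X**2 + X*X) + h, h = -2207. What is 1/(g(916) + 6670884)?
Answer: 1/8346789 ≈ 1.1981e-7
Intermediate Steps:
g(X) = -2207 + 2*X**2 (g(X) = (X**2 + X*X) - 2207 = (X**2 + X**2) - 2207 = 2*X**2 - 2207 = -2207 + 2*X**2)
1/(g(916) + 6670884) = 1/((-2207 + 2*916**2) + 6670884) = 1/((-2207 + 2*839056) + 6670884) = 1/((-2207 + 1678112) + 6670884) = 1/(1675905 + 6670884) = 1/8346789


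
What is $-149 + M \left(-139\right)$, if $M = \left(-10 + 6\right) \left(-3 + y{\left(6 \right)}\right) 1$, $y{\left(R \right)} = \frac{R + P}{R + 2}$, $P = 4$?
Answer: $-1122$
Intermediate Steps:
$y{\left(R \right)} = \frac{4 + R}{2 + R}$ ($y{\left(R \right)} = \frac{R + 4}{R + 2} = \frac{4 + R}{2 + R}$)
$M = 7$ ($M = \left(-10 + 6\right) \left(-3 + \frac{4 + 6}{2 + 6}\right) 1 = - 4 \left(-3 + \frac{1}{8} \cdot 10\right) 1 = - 4 \left(-3 + \frac{5}{4}\right) 1 = \left(-4\right) \left(- \frac{7}{4}\right) 1 = 7 \cdot 1 = 7$)
$-149 + M \left(-139\right) = -149 + 7 \left(-139\right) = -149 - 973 = -1122$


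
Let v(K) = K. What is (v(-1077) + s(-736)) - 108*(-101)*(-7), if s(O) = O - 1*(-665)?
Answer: -77504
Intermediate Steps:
s(O) = 665 + O (s(O) = O + 665 = 665 + O)
(v(-1077) + s(-736)) - 108*(-101)*(-7) = (-1077 + (665 - 736)) - 108*(-101)*(-7) = (-1077 - 71) + 10908*(-7) = -1148 - 76356 = -77504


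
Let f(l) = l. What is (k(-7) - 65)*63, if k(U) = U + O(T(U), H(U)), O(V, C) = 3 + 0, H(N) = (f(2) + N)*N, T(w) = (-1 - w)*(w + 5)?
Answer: -4347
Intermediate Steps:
T(w) = (-1 - w)*(5 + w)
H(N) = N*(2 + N) (H(N) = (2 + N)*N = N*(2 + N))
O(V, C) = 3
k(U) = 3 + U (k(U) = U + 3 = 3 + U)
(k(-7) - 65)*63 = ((3 - 7) - 65)*63 = (-4 - 65)*63 = -69*63 = -4347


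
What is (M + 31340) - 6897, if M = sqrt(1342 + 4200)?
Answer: 24443 + sqrt(5542) ≈ 24517.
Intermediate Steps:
M = sqrt(5542) ≈ 74.445
(M + 31340) - 6897 = (sqrt(5542) + 31340) - 6897 = (31340 + sqrt(5542)) - 6897 = 24443 + sqrt(5542)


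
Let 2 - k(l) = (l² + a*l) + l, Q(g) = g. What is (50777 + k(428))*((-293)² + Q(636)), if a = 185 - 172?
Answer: -11969264545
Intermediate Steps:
a = 13
k(l) = 2 - l² - 14*l (k(l) = 2 - ((l² + 13*l) + l) = 2 - (l² + 14*l) = 2 + (-l² - 14*l) = 2 - l² - 14*l)
(50777 + k(428))*((-293)² + Q(636)) = (50777 + (2 - 1*428² - 14*428))*((-293)² + 636) = (50777 + (2 - 1*183184 - 5992))*(85849 + 636) = (50777 + (2 - 183184 - 5992))*86485 = (50777 - 189174)*86485 = -138397*86485 = -11969264545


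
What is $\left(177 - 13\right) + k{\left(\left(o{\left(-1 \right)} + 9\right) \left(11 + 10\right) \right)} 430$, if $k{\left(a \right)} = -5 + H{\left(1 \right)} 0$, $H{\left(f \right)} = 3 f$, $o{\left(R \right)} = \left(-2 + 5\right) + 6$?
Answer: $-1986$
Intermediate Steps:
$o{\left(R \right)} = 9$ ($o{\left(R \right)} = 3 + 6 = 9$)
$k{\left(a \right)} = -5$ ($k{\left(a \right)} = -5 + 3 \cdot 1 \cdot 0 = -5 + 3 \cdot 0 = -5 + 0 = -5$)
$\left(177 - 13\right) + k{\left(\left(o{\left(-1 \right)} + 9\right) \left(11 + 10\right) \right)} 430 = \left(177 - 13\right) - 2150 = 164 - 2150 = -1986$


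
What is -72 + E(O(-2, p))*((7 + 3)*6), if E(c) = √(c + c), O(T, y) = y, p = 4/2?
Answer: 48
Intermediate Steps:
p = 2 (p = 4*(½) = 2)
E(c) = √2*√c (E(c) = √(2*c) = √2*√c)
-72 + E(O(-2, p))*((7 + 3)*6) = -72 + (√2*√2)*((7 + 3)*6) = -72 + 2*(10*6) = -72 + 2*60 = -72 + 120 = 48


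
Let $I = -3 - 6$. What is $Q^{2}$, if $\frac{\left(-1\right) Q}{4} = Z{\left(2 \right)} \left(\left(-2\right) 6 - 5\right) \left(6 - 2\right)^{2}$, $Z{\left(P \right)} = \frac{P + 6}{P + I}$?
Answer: $\frac{75759616}{49} \approx 1.5461 \cdot 10^{6}$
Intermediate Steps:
$I = -9$ ($I = -3 - 6 = -9$)
$Z{\left(P \right)} = \frac{6 + P}{-9 + P}$ ($Z{\left(P \right)} = \frac{P + 6}{P - 9} = \frac{6 + P}{-9 + P}$)
$Q = - \frac{8704}{7}$ ($Q = - 4 \frac{6 + 2}{-9 + 2} \left(\left(-2\right) 6 - 5\right) \left(6 - 2\right)^{2} = - 4 \frac{1}{-7} \cdot 8 \left(-12 - 5\right) 4^{2} = - 4 \left(- \frac{1}{7}\right) 8 \left(-17\right) 16 = - 4 \left(- \frac{8}{7}\right) \left(-17\right) 16 = - 4 \cdot \frac{136}{7} \cdot 16 = \left(-4\right) \frac{2176}{7} = - \frac{8704}{7} \approx -1243.4$)
$Q^{2} = \left(- \frac{8704}{7}\right)^{2} = \frac{75759616}{49}$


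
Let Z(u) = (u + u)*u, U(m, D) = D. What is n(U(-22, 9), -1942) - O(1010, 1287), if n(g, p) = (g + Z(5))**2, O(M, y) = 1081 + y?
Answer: 1113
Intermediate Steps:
Z(u) = 2*u**2 (Z(u) = (2*u)*u = 2*u**2)
n(g, p) = (50 + g)**2 (n(g, p) = (g + 2*5**2)**2 = (g + 2*25)**2 = (g + 50)**2 = (50 + g)**2)
n(U(-22, 9), -1942) - O(1010, 1287) = (50 + 9)**2 - (1081 + 1287) = 59**2 - 1*2368 = 3481 - 2368 = 1113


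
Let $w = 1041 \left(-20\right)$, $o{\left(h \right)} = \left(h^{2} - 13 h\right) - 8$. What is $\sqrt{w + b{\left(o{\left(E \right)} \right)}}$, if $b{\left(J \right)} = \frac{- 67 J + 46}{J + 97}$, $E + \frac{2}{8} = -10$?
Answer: $\frac{i \sqrt{572301973263}}{5237} \approx 144.45 i$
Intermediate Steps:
$E = - \frac{41}{4}$ ($E = - \frac{1}{4} - 10 = - \frac{41}{4} \approx -10.25$)
$o{\left(h \right)} = -8 + h^{2} - 13 h$
$w = -20820$
$b{\left(J \right)} = \frac{46 - 67 J}{97 + J}$
$\sqrt{w + b{\left(o{\left(E \right)} \right)}} = \sqrt{-20820 + \frac{46 - 67 \left(-8 + \left(- \frac{41}{4}\right)^{2} - - \frac{533}{4}\right)}{97 - \left(- \frac{501}{4} - \frac{1681}{16}\right)}} = \sqrt{-20820 + \frac{46 - 67 \left(-8 + \frac{1681}{16} + \frac{533}{4}\right)}{97 + \left(-8 + \frac{1681}{16} + \frac{533}{4}\right)}} = \sqrt{-20820 + \frac{46 - \frac{246895}{16}}{97 + \frac{3685}{16}}} = \sqrt{-20820 + \frac{46 - \frac{246895}{16}}{\frac{5237}{16}}} = \sqrt{-20820 + \frac{16}{5237} \left(- \frac{246159}{16}\right)} = \sqrt{-20820 - \frac{246159}{5237}} = \sqrt{- \frac{109280499}{5237}} = \frac{i \sqrt{572301973263}}{5237}$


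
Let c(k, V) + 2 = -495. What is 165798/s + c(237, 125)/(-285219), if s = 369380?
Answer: 2157832801/4788827010 ≈ 0.45060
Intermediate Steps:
c(k, V) = -497 (c(k, V) = -2 - 495 = -497)
165798/s + c(237, 125)/(-285219) = 165798/369380 - 497/(-285219) = 165798*(1/369380) - 497*(-1/285219) = 82899/184690 + 497/285219 = 2157832801/4788827010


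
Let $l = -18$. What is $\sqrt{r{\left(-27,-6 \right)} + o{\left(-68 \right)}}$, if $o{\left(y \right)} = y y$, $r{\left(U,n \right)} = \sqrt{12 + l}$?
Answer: $\sqrt{4624 + i \sqrt{6}} \approx 68.0 + 0.018 i$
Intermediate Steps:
$r{\left(U,n \right)} = i \sqrt{6}$ ($r{\left(U,n \right)} = \sqrt{12 - 18} = \sqrt{-6} = i \sqrt{6}$)
$o{\left(y \right)} = y^{2}$
$\sqrt{r{\left(-27,-6 \right)} + o{\left(-68 \right)}} = \sqrt{i \sqrt{6} + \left(-68\right)^{2}} = \sqrt{i \sqrt{6} + 4624} = \sqrt{4624 + i \sqrt{6}}$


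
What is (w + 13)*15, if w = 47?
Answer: 900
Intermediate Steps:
(w + 13)*15 = (47 + 13)*15 = 60*15 = 900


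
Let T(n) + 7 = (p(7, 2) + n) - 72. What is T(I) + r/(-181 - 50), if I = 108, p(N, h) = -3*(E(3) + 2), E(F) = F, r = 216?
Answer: 1006/77 ≈ 13.065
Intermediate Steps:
p(N, h) = -15 (p(N, h) = -3*(3 + 2) = -3*5 = -15)
T(n) = -94 + n (T(n) = -7 + ((-15 + n) - 72) = -7 + (-87 + n) = -94 + n)
T(I) + r/(-181 - 50) = (-94 + 108) + 216/(-181 - 50) = 14 + 216/(-231) = 14 + 216*(-1/231) = 14 - 72/77 = 1006/77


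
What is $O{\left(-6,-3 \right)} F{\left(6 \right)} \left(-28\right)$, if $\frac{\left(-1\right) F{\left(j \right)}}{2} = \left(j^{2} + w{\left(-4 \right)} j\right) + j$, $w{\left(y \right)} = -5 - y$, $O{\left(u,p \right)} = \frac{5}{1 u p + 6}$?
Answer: $420$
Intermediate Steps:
$O{\left(u,p \right)} = \frac{5}{6 + p u}$ ($O{\left(u,p \right)} = \frac{5}{u p + 6} = \frac{5}{p u + 6} = \frac{5}{6 + p u}$)
$F{\left(j \right)} = - 2 j^{2}$ ($F{\left(j \right)} = - 2 \left(\left(j^{2} + \left(-5 - -4\right) j\right) + j\right) = - 2 \left(\left(j^{2} + \left(-5 + 4\right) j\right) + j\right) = - 2 \left(\left(j^{2} - j\right) + j\right) = - 2 j^{2}$)
$O{\left(-6,-3 \right)} F{\left(6 \right)} \left(-28\right) = \frac{5}{6 - -18} \left(- 2 \cdot 6^{2}\right) \left(-28\right) = \frac{5}{6 + 18} \left(\left(-2\right) 36\right) \left(-28\right) = \frac{5}{24} \left(-72\right) \left(-28\right) = \left(-15\right) \left(-28\right) = 420$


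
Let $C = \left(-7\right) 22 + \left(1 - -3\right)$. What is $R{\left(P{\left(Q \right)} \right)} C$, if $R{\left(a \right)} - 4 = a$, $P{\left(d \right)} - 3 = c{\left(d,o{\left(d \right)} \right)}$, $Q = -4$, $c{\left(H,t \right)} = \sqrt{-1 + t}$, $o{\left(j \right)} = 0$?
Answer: $-1050 - 150 i \approx -1050.0 - 150.0 i$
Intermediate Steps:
$P{\left(d \right)} = 3 + i$ ($P{\left(d \right)} = 3 + \sqrt{-1 + 0} = 3 + \sqrt{-1} = 3 + i$)
$C = -150$ ($C = -154 + \left(1 + 3\right) = -154 + 4 = -150$)
$R{\left(a \right)} = 4 + a$
$R{\left(P{\left(Q \right)} \right)} C = \left(4 + \left(3 + i\right)\right) \left(-150\right) = \left(7 + i\right) \left(-150\right) = -1050 - 150 i$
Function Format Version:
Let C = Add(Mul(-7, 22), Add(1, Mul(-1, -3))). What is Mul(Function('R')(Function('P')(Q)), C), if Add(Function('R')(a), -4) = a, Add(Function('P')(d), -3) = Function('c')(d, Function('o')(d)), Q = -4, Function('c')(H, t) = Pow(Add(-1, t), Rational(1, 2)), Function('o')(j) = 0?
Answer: Add(-1050, Mul(-150, I)) ≈ Add(-1050.0, Mul(-150.00, I))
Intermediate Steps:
Function('P')(d) = Add(3, I) (Function('P')(d) = Add(3, Pow(Add(-1, 0), Rational(1, 2))) = Add(3, Pow(-1, Rational(1, 2))) = Add(3, I))
C = -150 (C = Add(-154, Add(1, 3)) = Add(-154, 4) = -150)
Function('R')(a) = Add(4, a)
Mul(Function('R')(Function('P')(Q)), C) = Mul(Add(4, Add(3, I)), -150) = Mul(Add(7, I), -150) = Add(-1050, Mul(-150, I))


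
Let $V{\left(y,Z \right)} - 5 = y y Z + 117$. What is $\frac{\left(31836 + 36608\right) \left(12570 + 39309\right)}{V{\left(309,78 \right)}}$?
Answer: $\frac{887701569}{1861910} \approx 476.77$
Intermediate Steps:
$V{\left(y,Z \right)} = 122 + Z y^{2}$ ($V{\left(y,Z \right)} = 5 + \left(y y Z + 117\right) = 5 + \left(y^{2} Z + 117\right) = 5 + \left(Z y^{2} + 117\right) = 5 + \left(117 + Z y^{2}\right) = 122 + Z y^{2}$)
$\frac{\left(31836 + 36608\right) \left(12570 + 39309\right)}{V{\left(309,78 \right)}} = \frac{\left(31836 + 36608\right) \left(12570 + 39309\right)}{122 + 78 \cdot 309^{2}} = \frac{68444 \cdot 51879}{122 + 78 \cdot 95481} = \frac{3550806276}{122 + 7447518} = \frac{3550806276}{7447640} = 3550806276 \cdot \frac{1}{7447640} = \frac{887701569}{1861910}$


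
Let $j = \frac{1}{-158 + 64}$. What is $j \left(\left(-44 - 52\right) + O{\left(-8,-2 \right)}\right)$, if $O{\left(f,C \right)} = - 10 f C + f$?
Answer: $\frac{132}{47} \approx 2.8085$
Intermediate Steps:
$j = - \frac{1}{94}$ ($j = \frac{1}{-94} = - \frac{1}{94} \approx -0.010638$)
$O{\left(f,C \right)} = f - 10 C f$ ($O{\left(f,C \right)} = - 10 C f + f = f - 10 C f$)
$j \left(\left(-44 - 52\right) + O{\left(-8,-2 \right)}\right) = - \frac{\left(-44 - 52\right) - 8 \left(1 - -20\right)}{94} = - \frac{-96 - 8 \left(1 + 20\right)}{94} = - \frac{-96 - 168}{94} = \left(- \frac{1}{94}\right) \left(-264\right) = \frac{132}{47}$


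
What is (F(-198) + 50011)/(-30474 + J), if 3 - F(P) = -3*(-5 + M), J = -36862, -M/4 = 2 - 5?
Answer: -50035/67336 ≈ -0.74306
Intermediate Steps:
M = 12 (M = -4*(2 - 5) = -4*(-3) = 12)
F(P) = 24 (F(P) = 3 - (-3)*(-5 + 12) = 3 - (-3)*7 = 3 - 1*(-21) = 3 + 21 = 24)
(F(-198) + 50011)/(-30474 + J) = (24 + 50011)/(-30474 - 36862) = 50035/(-67336) = 50035*(-1/67336) = -50035/67336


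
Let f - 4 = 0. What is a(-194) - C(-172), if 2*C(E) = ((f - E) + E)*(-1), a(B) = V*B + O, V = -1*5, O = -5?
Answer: 967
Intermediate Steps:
f = 4 (f = 4 + 0 = 4)
V = -5
a(B) = -5 - 5*B (a(B) = -5*B - 5 = -5 - 5*B)
C(E) = -2 (C(E) = (((4 - E) + E)*(-1))/2 = (4*(-1))/2 = (½)*(-4) = -2)
a(-194) - C(-172) = (-5 - 5*(-194)) - 1*(-2) = (-5 + 970) + 2 = 965 + 2 = 967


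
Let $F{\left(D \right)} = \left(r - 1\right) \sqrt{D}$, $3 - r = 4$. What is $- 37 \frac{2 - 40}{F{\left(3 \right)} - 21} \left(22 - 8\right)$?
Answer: $- \frac{137788}{143} + \frac{39368 \sqrt{3}}{429} \approx -804.61$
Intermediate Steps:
$r = -1$ ($r = 3 - 4 = -1$)
$F{\left(D \right)} = - 2 \sqrt{D}$ ($F{\left(D \right)} = \left(-1 - 1\right) \sqrt{D} = - 2 \sqrt{D}$)
$- 37 \frac{2 - 40}{F{\left(3 \right)} - 21} \left(22 - 8\right) = - 37 \frac{2 - 40}{- 2 \sqrt{3} - 21} \left(22 - 8\right) = - 37 \frac{2 - 40}{-21 - 2 \sqrt{3}} \left(22 - 8\right) = - 37 \left(- \frac{38}{-21 - 2 \sqrt{3}}\right) 14 = \frac{1406}{-21 - 2 \sqrt{3}} \cdot 14 = \frac{19684}{-21 - 2 \sqrt{3}}$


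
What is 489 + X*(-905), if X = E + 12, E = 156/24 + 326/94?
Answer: -1822859/94 ≈ -19392.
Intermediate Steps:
E = 937/94 (E = 156*(1/24) + 326*(1/94) = 13/2 + 163/47 = 937/94 ≈ 9.9681)
X = 2065/94 (X = 937/94 + 12 = 2065/94 ≈ 21.968)
489 + X*(-905) = 489 + (2065/94)*(-905) = 489 - 1868825/94 = -1822859/94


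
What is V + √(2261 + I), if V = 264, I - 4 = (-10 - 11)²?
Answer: 264 + √2706 ≈ 316.02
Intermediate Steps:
I = 445 (I = 4 + (-10 - 11)² = 4 + (-21)² = 4 + 441 = 445)
V + √(2261 + I) = 264 + √(2261 + 445) = 264 + √2706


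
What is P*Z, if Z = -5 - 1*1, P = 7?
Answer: -42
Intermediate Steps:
Z = -6 (Z = -5 - 1 = -6)
P*Z = 7*(-6) = -42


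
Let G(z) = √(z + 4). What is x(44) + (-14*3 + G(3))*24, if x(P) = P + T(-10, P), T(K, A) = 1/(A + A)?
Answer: -84831/88 + 24*√7 ≈ -900.49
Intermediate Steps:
G(z) = √(4 + z)
T(K, A) = 1/(2*A)
x(P) = P + 1/(2*P)
x(44) + (-14*3 + G(3))*24 = (44 + (½)/44) + (-14*3 + √(4 + 3))*24 = (44 + (½)*(1/44)) + (-42 + √7)*24 = (44 + 1/88) + (-1008 + 24*√7) = 3873/88 + (-1008 + 24*√7) = -84831/88 + 24*√7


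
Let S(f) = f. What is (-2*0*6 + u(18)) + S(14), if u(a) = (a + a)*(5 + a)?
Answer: 842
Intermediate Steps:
u(a) = 2*a*(5 + a) (u(a) = (2*a)*(5 + a) = 2*a*(5 + a))
(-2*0*6 + u(18)) + S(14) = (-2*0*6 + 2*18*(5 + 18)) + 14 = (0*6 + 2*18*23) + 14 = (0 + 828) + 14 = 828 + 14 = 842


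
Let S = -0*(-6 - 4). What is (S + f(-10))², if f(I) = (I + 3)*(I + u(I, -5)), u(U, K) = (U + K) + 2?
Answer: 25921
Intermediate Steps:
u(U, K) = 2 + K + U (u(U, K) = (K + U) + 2 = 2 + K + U)
S = 0 (S = -0*(-10) = -1*0 = 0)
f(I) = (-3 + 2*I)*(3 + I) (f(I) = (I + 3)*(I + (2 - 5 + I)) = (3 + I)*(I + (-3 + I)) = (3 + I)*(-3 + 2*I) = (-3 + 2*I)*(3 + I))
(S + f(-10))² = (0 + (-9 + 2*(-10)² + 3*(-10)))² = (0 + (-9 + 2*100 - 30))² = (0 + (-9 + 200 - 30))² = (0 + 161)² = 161² = 25921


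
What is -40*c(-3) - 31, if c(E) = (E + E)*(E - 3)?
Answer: -1471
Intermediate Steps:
c(E) = 2*E*(-3 + E) (c(E) = (2*E)*(-3 + E) = 2*E*(-3 + E))
-40*c(-3) - 31 = -80*(-3)*(-3 - 3) - 31 = -80*(-3)*(-6) - 31 = -40*36 - 31 = -1440 - 31 = -1471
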